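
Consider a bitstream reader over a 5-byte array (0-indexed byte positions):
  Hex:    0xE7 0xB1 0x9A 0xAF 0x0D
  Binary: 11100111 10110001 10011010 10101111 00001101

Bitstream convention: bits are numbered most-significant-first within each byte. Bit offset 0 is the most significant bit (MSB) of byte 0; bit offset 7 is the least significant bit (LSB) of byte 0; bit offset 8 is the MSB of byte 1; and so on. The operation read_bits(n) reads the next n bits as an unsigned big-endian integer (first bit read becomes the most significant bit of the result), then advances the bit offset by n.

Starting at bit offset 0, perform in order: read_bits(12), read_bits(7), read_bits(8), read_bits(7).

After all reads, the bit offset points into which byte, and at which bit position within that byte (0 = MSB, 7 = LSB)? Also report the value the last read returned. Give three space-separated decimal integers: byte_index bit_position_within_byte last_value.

Answer: 4 2 60

Derivation:
Read 1: bits[0:12] width=12 -> value=3707 (bin 111001111011); offset now 12 = byte 1 bit 4; 28 bits remain
Read 2: bits[12:19] width=7 -> value=12 (bin 0001100); offset now 19 = byte 2 bit 3; 21 bits remain
Read 3: bits[19:27] width=8 -> value=213 (bin 11010101); offset now 27 = byte 3 bit 3; 13 bits remain
Read 4: bits[27:34] width=7 -> value=60 (bin 0111100); offset now 34 = byte 4 bit 2; 6 bits remain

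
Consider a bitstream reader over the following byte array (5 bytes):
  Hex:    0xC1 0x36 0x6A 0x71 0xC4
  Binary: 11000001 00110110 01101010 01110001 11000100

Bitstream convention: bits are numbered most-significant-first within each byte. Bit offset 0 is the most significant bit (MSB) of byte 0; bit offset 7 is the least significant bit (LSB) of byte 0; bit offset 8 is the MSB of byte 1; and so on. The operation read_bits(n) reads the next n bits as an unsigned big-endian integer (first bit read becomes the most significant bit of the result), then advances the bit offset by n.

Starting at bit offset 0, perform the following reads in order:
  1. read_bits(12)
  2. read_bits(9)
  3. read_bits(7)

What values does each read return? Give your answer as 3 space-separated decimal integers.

Answer: 3091 205 39

Derivation:
Read 1: bits[0:12] width=12 -> value=3091 (bin 110000010011); offset now 12 = byte 1 bit 4; 28 bits remain
Read 2: bits[12:21] width=9 -> value=205 (bin 011001101); offset now 21 = byte 2 bit 5; 19 bits remain
Read 3: bits[21:28] width=7 -> value=39 (bin 0100111); offset now 28 = byte 3 bit 4; 12 bits remain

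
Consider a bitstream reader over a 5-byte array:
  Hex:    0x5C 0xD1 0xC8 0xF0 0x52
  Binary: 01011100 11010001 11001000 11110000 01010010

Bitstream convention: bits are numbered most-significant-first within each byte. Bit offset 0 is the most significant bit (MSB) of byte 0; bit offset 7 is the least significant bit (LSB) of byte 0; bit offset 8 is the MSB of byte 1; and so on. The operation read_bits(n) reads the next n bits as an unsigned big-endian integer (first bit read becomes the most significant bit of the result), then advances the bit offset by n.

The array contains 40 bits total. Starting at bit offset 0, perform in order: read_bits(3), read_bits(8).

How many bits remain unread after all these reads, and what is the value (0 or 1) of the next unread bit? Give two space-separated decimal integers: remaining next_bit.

Read 1: bits[0:3] width=3 -> value=2 (bin 010); offset now 3 = byte 0 bit 3; 37 bits remain
Read 2: bits[3:11] width=8 -> value=230 (bin 11100110); offset now 11 = byte 1 bit 3; 29 bits remain

Answer: 29 1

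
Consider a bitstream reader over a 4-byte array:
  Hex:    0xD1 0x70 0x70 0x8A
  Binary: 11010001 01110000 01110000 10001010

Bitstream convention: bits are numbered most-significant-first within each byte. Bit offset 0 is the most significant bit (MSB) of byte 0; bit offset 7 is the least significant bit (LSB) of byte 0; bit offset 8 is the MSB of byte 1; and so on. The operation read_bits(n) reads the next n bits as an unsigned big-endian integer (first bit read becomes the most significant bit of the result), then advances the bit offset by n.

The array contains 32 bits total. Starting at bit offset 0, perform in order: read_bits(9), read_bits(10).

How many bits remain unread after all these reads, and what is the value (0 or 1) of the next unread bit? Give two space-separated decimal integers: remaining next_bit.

Read 1: bits[0:9] width=9 -> value=418 (bin 110100010); offset now 9 = byte 1 bit 1; 23 bits remain
Read 2: bits[9:19] width=10 -> value=899 (bin 1110000011); offset now 19 = byte 2 bit 3; 13 bits remain

Answer: 13 1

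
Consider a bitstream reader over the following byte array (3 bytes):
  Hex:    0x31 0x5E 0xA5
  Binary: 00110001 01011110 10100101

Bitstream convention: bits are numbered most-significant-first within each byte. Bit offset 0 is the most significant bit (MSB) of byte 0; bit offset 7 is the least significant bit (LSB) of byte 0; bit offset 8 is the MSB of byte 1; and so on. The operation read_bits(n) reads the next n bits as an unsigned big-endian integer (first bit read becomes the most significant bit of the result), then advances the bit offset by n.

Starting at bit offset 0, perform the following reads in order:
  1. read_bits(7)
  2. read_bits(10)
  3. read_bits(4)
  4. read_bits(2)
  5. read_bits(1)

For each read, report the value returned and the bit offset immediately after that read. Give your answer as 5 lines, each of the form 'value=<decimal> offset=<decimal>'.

Read 1: bits[0:7] width=7 -> value=24 (bin 0011000); offset now 7 = byte 0 bit 7; 17 bits remain
Read 2: bits[7:17] width=10 -> value=701 (bin 1010111101); offset now 17 = byte 2 bit 1; 7 bits remain
Read 3: bits[17:21] width=4 -> value=4 (bin 0100); offset now 21 = byte 2 bit 5; 3 bits remain
Read 4: bits[21:23] width=2 -> value=2 (bin 10); offset now 23 = byte 2 bit 7; 1 bits remain
Read 5: bits[23:24] width=1 -> value=1 (bin 1); offset now 24 = byte 3 bit 0; 0 bits remain

Answer: value=24 offset=7
value=701 offset=17
value=4 offset=21
value=2 offset=23
value=1 offset=24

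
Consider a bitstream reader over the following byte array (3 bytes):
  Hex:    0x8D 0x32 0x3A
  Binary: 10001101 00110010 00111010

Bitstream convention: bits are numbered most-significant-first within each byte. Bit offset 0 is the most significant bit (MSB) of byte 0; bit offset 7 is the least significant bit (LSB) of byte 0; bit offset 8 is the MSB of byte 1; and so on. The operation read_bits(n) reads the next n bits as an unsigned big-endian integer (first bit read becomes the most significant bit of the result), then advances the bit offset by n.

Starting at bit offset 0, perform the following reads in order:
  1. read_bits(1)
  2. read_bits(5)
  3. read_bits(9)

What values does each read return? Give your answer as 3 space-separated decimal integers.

Read 1: bits[0:1] width=1 -> value=1 (bin 1); offset now 1 = byte 0 bit 1; 23 bits remain
Read 2: bits[1:6] width=5 -> value=3 (bin 00011); offset now 6 = byte 0 bit 6; 18 bits remain
Read 3: bits[6:15] width=9 -> value=153 (bin 010011001); offset now 15 = byte 1 bit 7; 9 bits remain

Answer: 1 3 153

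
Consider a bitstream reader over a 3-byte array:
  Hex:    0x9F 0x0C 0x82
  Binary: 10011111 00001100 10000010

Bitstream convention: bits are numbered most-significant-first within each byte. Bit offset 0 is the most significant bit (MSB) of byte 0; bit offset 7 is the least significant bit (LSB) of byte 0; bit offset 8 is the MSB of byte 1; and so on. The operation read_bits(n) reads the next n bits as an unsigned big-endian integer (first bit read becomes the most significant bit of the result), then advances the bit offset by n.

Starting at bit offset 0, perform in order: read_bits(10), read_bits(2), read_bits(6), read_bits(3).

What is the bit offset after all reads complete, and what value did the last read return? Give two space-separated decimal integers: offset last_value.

Answer: 21 0

Derivation:
Read 1: bits[0:10] width=10 -> value=636 (bin 1001111100); offset now 10 = byte 1 bit 2; 14 bits remain
Read 2: bits[10:12] width=2 -> value=0 (bin 00); offset now 12 = byte 1 bit 4; 12 bits remain
Read 3: bits[12:18] width=6 -> value=50 (bin 110010); offset now 18 = byte 2 bit 2; 6 bits remain
Read 4: bits[18:21] width=3 -> value=0 (bin 000); offset now 21 = byte 2 bit 5; 3 bits remain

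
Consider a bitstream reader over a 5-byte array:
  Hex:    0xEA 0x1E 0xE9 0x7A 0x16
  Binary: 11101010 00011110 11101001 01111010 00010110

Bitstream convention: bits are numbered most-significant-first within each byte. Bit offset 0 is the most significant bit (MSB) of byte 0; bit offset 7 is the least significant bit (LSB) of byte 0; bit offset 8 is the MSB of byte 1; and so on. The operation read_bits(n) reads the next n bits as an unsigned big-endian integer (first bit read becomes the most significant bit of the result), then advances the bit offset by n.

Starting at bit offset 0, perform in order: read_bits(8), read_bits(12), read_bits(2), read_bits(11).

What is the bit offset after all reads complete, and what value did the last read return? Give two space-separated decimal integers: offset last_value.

Read 1: bits[0:8] width=8 -> value=234 (bin 11101010); offset now 8 = byte 1 bit 0; 32 bits remain
Read 2: bits[8:20] width=12 -> value=494 (bin 000111101110); offset now 20 = byte 2 bit 4; 20 bits remain
Read 3: bits[20:22] width=2 -> value=2 (bin 10); offset now 22 = byte 2 bit 6; 18 bits remain
Read 4: bits[22:33] width=11 -> value=756 (bin 01011110100); offset now 33 = byte 4 bit 1; 7 bits remain

Answer: 33 756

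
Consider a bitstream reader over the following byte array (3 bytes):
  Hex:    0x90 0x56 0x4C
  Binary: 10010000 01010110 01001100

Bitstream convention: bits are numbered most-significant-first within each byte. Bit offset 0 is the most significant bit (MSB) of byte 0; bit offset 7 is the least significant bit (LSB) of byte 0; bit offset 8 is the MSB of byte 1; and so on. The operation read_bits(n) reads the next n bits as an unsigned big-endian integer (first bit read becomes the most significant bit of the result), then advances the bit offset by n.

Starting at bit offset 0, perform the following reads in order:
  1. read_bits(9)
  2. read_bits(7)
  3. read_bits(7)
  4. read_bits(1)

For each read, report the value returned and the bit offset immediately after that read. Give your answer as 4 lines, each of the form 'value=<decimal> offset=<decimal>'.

Read 1: bits[0:9] width=9 -> value=288 (bin 100100000); offset now 9 = byte 1 bit 1; 15 bits remain
Read 2: bits[9:16] width=7 -> value=86 (bin 1010110); offset now 16 = byte 2 bit 0; 8 bits remain
Read 3: bits[16:23] width=7 -> value=38 (bin 0100110); offset now 23 = byte 2 bit 7; 1 bits remain
Read 4: bits[23:24] width=1 -> value=0 (bin 0); offset now 24 = byte 3 bit 0; 0 bits remain

Answer: value=288 offset=9
value=86 offset=16
value=38 offset=23
value=0 offset=24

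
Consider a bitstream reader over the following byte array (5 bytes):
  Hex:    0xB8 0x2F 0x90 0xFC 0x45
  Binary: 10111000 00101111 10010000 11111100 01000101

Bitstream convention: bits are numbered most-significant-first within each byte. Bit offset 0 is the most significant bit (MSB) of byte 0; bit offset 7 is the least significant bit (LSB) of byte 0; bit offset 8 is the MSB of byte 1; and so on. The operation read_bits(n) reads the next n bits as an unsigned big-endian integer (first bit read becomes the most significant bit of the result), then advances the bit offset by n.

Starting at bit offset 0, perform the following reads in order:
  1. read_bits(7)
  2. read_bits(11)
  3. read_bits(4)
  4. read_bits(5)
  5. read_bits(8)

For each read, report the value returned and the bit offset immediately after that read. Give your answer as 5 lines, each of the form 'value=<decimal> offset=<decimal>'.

Read 1: bits[0:7] width=7 -> value=92 (bin 1011100); offset now 7 = byte 0 bit 7; 33 bits remain
Read 2: bits[7:18] width=11 -> value=190 (bin 00010111110); offset now 18 = byte 2 bit 2; 22 bits remain
Read 3: bits[18:22] width=4 -> value=4 (bin 0100); offset now 22 = byte 2 bit 6; 18 bits remain
Read 4: bits[22:27] width=5 -> value=7 (bin 00111); offset now 27 = byte 3 bit 3; 13 bits remain
Read 5: bits[27:35] width=8 -> value=226 (bin 11100010); offset now 35 = byte 4 bit 3; 5 bits remain

Answer: value=92 offset=7
value=190 offset=18
value=4 offset=22
value=7 offset=27
value=226 offset=35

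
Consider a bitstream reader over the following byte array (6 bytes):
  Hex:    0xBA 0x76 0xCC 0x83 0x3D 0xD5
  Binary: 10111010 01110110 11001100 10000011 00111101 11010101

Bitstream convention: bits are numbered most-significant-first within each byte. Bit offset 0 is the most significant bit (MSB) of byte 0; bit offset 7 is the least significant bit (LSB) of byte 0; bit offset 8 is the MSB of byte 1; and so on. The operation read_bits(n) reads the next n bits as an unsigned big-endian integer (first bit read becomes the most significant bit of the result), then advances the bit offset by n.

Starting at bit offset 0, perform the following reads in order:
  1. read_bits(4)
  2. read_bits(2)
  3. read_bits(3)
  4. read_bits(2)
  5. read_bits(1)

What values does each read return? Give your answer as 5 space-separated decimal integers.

Read 1: bits[0:4] width=4 -> value=11 (bin 1011); offset now 4 = byte 0 bit 4; 44 bits remain
Read 2: bits[4:6] width=2 -> value=2 (bin 10); offset now 6 = byte 0 bit 6; 42 bits remain
Read 3: bits[6:9] width=3 -> value=4 (bin 100); offset now 9 = byte 1 bit 1; 39 bits remain
Read 4: bits[9:11] width=2 -> value=3 (bin 11); offset now 11 = byte 1 bit 3; 37 bits remain
Read 5: bits[11:12] width=1 -> value=1 (bin 1); offset now 12 = byte 1 bit 4; 36 bits remain

Answer: 11 2 4 3 1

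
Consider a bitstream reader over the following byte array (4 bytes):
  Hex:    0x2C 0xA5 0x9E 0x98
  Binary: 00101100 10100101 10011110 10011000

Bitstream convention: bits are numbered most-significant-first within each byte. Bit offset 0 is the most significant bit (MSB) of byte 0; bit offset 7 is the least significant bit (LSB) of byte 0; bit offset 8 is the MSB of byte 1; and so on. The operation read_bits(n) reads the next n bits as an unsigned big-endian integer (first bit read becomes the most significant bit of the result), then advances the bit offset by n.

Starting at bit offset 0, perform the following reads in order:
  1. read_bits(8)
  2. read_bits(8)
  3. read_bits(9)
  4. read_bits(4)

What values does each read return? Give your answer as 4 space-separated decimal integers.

Read 1: bits[0:8] width=8 -> value=44 (bin 00101100); offset now 8 = byte 1 bit 0; 24 bits remain
Read 2: bits[8:16] width=8 -> value=165 (bin 10100101); offset now 16 = byte 2 bit 0; 16 bits remain
Read 3: bits[16:25] width=9 -> value=317 (bin 100111101); offset now 25 = byte 3 bit 1; 7 bits remain
Read 4: bits[25:29] width=4 -> value=3 (bin 0011); offset now 29 = byte 3 bit 5; 3 bits remain

Answer: 44 165 317 3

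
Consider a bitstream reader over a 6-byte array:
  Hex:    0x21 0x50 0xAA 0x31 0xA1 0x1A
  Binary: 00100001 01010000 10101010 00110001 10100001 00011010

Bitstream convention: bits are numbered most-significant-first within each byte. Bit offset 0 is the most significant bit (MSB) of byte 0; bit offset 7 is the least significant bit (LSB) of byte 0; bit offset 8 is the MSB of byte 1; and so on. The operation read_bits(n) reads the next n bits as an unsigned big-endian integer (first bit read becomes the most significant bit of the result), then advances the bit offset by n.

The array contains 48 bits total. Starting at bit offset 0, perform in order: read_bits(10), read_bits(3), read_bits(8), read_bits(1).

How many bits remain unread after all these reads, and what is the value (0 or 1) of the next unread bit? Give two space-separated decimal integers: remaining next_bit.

Read 1: bits[0:10] width=10 -> value=133 (bin 0010000101); offset now 10 = byte 1 bit 2; 38 bits remain
Read 2: bits[10:13] width=3 -> value=2 (bin 010); offset now 13 = byte 1 bit 5; 35 bits remain
Read 3: bits[13:21] width=8 -> value=21 (bin 00010101); offset now 21 = byte 2 bit 5; 27 bits remain
Read 4: bits[21:22] width=1 -> value=0 (bin 0); offset now 22 = byte 2 bit 6; 26 bits remain

Answer: 26 1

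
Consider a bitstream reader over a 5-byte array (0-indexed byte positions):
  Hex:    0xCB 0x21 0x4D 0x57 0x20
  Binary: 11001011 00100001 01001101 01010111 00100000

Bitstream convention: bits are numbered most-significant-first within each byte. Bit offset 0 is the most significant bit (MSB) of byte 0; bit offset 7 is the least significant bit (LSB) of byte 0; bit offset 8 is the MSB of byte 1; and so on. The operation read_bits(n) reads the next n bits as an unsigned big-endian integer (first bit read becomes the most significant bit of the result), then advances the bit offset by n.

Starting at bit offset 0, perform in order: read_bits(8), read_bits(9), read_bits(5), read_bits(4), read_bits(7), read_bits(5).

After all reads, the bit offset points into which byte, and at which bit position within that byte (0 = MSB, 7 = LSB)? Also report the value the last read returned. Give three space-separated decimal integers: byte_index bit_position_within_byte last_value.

Answer: 4 6 8

Derivation:
Read 1: bits[0:8] width=8 -> value=203 (bin 11001011); offset now 8 = byte 1 bit 0; 32 bits remain
Read 2: bits[8:17] width=9 -> value=66 (bin 001000010); offset now 17 = byte 2 bit 1; 23 bits remain
Read 3: bits[17:22] width=5 -> value=19 (bin 10011); offset now 22 = byte 2 bit 6; 18 bits remain
Read 4: bits[22:26] width=4 -> value=5 (bin 0101); offset now 26 = byte 3 bit 2; 14 bits remain
Read 5: bits[26:33] width=7 -> value=46 (bin 0101110); offset now 33 = byte 4 bit 1; 7 bits remain
Read 6: bits[33:38] width=5 -> value=8 (bin 01000); offset now 38 = byte 4 bit 6; 2 bits remain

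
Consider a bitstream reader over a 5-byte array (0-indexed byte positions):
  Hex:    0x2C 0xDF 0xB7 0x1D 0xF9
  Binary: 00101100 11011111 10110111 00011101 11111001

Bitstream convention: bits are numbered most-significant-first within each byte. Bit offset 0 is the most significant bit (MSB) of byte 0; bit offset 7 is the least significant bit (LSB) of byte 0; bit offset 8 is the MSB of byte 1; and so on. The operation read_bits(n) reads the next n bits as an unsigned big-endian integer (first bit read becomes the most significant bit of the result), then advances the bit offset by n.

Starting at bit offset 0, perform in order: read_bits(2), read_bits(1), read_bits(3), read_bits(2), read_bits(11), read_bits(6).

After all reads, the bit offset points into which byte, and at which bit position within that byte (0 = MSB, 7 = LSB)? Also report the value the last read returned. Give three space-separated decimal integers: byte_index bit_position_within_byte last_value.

Read 1: bits[0:2] width=2 -> value=0 (bin 00); offset now 2 = byte 0 bit 2; 38 bits remain
Read 2: bits[2:3] width=1 -> value=1 (bin 1); offset now 3 = byte 0 bit 3; 37 bits remain
Read 3: bits[3:6] width=3 -> value=3 (bin 011); offset now 6 = byte 0 bit 6; 34 bits remain
Read 4: bits[6:8] width=2 -> value=0 (bin 00); offset now 8 = byte 1 bit 0; 32 bits remain
Read 5: bits[8:19] width=11 -> value=1789 (bin 11011111101); offset now 19 = byte 2 bit 3; 21 bits remain
Read 6: bits[19:25] width=6 -> value=46 (bin 101110); offset now 25 = byte 3 bit 1; 15 bits remain

Answer: 3 1 46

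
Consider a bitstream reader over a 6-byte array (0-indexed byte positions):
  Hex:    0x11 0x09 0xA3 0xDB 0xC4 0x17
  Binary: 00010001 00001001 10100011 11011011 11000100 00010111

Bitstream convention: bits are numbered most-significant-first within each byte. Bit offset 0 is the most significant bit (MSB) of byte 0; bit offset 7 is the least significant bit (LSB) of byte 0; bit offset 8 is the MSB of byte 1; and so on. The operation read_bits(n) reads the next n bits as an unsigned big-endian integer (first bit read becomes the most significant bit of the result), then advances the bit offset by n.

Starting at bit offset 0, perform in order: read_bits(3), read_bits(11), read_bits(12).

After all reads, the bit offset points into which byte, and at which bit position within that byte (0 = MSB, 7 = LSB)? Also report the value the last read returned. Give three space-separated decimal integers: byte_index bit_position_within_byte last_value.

Read 1: bits[0:3] width=3 -> value=0 (bin 000); offset now 3 = byte 0 bit 3; 45 bits remain
Read 2: bits[3:14] width=11 -> value=1090 (bin 10001000010); offset now 14 = byte 1 bit 6; 34 bits remain
Read 3: bits[14:26] width=12 -> value=1679 (bin 011010001111); offset now 26 = byte 3 bit 2; 22 bits remain

Answer: 3 2 1679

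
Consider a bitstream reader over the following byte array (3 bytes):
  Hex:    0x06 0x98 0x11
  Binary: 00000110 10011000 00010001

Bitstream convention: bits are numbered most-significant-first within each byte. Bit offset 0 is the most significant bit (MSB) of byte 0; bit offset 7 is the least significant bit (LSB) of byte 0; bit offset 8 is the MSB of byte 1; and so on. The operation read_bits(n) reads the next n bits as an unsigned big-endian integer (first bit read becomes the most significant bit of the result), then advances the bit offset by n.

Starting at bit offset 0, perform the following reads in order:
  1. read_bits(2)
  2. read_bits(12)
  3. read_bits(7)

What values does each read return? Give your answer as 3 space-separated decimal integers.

Answer: 0 422 2

Derivation:
Read 1: bits[0:2] width=2 -> value=0 (bin 00); offset now 2 = byte 0 bit 2; 22 bits remain
Read 2: bits[2:14] width=12 -> value=422 (bin 000110100110); offset now 14 = byte 1 bit 6; 10 bits remain
Read 3: bits[14:21] width=7 -> value=2 (bin 0000010); offset now 21 = byte 2 bit 5; 3 bits remain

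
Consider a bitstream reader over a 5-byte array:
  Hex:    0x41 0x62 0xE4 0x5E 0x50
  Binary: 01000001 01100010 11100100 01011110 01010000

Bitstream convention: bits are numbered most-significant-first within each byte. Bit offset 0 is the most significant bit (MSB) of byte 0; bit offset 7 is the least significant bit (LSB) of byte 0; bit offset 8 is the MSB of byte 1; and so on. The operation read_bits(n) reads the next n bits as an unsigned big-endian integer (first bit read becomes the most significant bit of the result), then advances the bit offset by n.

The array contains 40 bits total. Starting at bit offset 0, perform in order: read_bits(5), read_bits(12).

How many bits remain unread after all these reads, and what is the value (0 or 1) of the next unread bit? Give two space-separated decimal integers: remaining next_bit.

Answer: 23 1

Derivation:
Read 1: bits[0:5] width=5 -> value=8 (bin 01000); offset now 5 = byte 0 bit 5; 35 bits remain
Read 2: bits[5:17] width=12 -> value=709 (bin 001011000101); offset now 17 = byte 2 bit 1; 23 bits remain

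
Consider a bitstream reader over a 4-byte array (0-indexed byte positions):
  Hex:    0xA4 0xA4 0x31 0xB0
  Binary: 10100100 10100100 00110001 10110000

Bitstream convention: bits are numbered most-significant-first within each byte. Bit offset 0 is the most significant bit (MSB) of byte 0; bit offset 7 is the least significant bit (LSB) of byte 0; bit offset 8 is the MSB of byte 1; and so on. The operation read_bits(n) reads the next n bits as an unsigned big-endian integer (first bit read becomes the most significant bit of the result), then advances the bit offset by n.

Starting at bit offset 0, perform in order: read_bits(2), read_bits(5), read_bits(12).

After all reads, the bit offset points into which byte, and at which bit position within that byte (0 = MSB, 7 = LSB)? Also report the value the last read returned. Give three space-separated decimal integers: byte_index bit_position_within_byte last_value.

Answer: 2 3 1313

Derivation:
Read 1: bits[0:2] width=2 -> value=2 (bin 10); offset now 2 = byte 0 bit 2; 30 bits remain
Read 2: bits[2:7] width=5 -> value=18 (bin 10010); offset now 7 = byte 0 bit 7; 25 bits remain
Read 3: bits[7:19] width=12 -> value=1313 (bin 010100100001); offset now 19 = byte 2 bit 3; 13 bits remain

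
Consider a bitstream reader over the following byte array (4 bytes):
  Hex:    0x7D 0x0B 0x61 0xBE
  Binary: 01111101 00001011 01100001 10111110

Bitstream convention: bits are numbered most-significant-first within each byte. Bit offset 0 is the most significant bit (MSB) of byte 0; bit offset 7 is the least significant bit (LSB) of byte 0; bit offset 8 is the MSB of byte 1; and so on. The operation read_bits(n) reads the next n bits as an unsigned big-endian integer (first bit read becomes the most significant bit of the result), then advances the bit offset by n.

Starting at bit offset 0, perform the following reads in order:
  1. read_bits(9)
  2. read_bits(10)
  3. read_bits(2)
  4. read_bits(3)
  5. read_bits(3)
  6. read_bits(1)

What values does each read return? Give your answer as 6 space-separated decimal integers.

Read 1: bits[0:9] width=9 -> value=250 (bin 011111010); offset now 9 = byte 1 bit 1; 23 bits remain
Read 2: bits[9:19] width=10 -> value=91 (bin 0001011011); offset now 19 = byte 2 bit 3; 13 bits remain
Read 3: bits[19:21] width=2 -> value=0 (bin 00); offset now 21 = byte 2 bit 5; 11 bits remain
Read 4: bits[21:24] width=3 -> value=1 (bin 001); offset now 24 = byte 3 bit 0; 8 bits remain
Read 5: bits[24:27] width=3 -> value=5 (bin 101); offset now 27 = byte 3 bit 3; 5 bits remain
Read 6: bits[27:28] width=1 -> value=1 (bin 1); offset now 28 = byte 3 bit 4; 4 bits remain

Answer: 250 91 0 1 5 1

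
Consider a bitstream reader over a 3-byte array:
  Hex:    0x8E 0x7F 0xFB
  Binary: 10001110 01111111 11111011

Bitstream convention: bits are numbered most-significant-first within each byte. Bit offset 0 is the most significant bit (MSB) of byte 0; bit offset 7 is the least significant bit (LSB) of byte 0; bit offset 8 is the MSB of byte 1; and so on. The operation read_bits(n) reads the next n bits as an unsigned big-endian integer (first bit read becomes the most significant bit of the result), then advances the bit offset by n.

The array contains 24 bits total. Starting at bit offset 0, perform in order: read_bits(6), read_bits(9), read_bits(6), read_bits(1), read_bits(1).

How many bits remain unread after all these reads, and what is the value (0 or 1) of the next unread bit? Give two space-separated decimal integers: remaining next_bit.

Read 1: bits[0:6] width=6 -> value=35 (bin 100011); offset now 6 = byte 0 bit 6; 18 bits remain
Read 2: bits[6:15] width=9 -> value=319 (bin 100111111); offset now 15 = byte 1 bit 7; 9 bits remain
Read 3: bits[15:21] width=6 -> value=63 (bin 111111); offset now 21 = byte 2 bit 5; 3 bits remain
Read 4: bits[21:22] width=1 -> value=0 (bin 0); offset now 22 = byte 2 bit 6; 2 bits remain
Read 5: bits[22:23] width=1 -> value=1 (bin 1); offset now 23 = byte 2 bit 7; 1 bits remain

Answer: 1 1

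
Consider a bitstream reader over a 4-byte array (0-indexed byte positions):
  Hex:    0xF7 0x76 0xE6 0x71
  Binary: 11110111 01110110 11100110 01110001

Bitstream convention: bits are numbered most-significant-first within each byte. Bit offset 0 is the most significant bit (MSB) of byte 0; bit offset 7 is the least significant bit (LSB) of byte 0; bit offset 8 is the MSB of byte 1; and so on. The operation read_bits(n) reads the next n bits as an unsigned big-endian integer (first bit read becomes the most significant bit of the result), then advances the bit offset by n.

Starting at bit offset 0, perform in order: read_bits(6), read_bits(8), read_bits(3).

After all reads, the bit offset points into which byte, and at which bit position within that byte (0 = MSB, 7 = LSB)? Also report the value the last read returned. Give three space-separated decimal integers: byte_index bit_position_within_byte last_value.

Read 1: bits[0:6] width=6 -> value=61 (bin 111101); offset now 6 = byte 0 bit 6; 26 bits remain
Read 2: bits[6:14] width=8 -> value=221 (bin 11011101); offset now 14 = byte 1 bit 6; 18 bits remain
Read 3: bits[14:17] width=3 -> value=5 (bin 101); offset now 17 = byte 2 bit 1; 15 bits remain

Answer: 2 1 5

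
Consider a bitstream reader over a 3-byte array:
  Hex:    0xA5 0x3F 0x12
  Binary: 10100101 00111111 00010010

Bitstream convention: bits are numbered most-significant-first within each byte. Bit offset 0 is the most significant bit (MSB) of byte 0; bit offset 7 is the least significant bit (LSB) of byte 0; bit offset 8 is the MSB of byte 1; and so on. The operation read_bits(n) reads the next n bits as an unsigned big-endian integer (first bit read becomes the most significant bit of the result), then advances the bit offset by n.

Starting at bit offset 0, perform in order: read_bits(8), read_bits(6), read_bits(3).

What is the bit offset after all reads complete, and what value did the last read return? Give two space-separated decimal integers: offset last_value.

Read 1: bits[0:8] width=8 -> value=165 (bin 10100101); offset now 8 = byte 1 bit 0; 16 bits remain
Read 2: bits[8:14] width=6 -> value=15 (bin 001111); offset now 14 = byte 1 bit 6; 10 bits remain
Read 3: bits[14:17] width=3 -> value=6 (bin 110); offset now 17 = byte 2 bit 1; 7 bits remain

Answer: 17 6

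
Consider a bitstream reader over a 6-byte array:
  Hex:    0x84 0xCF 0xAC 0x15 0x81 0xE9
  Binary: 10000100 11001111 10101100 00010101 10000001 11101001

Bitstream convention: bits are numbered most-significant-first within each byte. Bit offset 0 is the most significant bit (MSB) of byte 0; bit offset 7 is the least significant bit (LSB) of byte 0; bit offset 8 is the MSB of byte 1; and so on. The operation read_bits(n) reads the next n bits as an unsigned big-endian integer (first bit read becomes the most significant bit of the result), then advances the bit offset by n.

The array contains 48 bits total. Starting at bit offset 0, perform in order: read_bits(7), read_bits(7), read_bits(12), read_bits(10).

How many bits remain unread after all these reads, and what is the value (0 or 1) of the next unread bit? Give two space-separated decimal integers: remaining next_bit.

Answer: 12 0

Derivation:
Read 1: bits[0:7] width=7 -> value=66 (bin 1000010); offset now 7 = byte 0 bit 7; 41 bits remain
Read 2: bits[7:14] width=7 -> value=51 (bin 0110011); offset now 14 = byte 1 bit 6; 34 bits remain
Read 3: bits[14:26] width=12 -> value=3760 (bin 111010110000); offset now 26 = byte 3 bit 2; 22 bits remain
Read 4: bits[26:36] width=10 -> value=344 (bin 0101011000); offset now 36 = byte 4 bit 4; 12 bits remain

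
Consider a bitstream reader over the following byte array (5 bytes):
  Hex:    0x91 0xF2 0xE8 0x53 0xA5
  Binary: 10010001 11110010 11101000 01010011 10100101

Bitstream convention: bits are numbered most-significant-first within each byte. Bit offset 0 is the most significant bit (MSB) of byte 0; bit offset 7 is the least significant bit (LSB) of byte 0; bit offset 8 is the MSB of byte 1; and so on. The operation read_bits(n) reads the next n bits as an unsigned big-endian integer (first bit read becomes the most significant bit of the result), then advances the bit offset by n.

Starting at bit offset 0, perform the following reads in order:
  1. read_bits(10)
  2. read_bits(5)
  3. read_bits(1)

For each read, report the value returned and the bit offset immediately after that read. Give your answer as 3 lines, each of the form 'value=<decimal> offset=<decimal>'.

Answer: value=583 offset=10
value=25 offset=15
value=0 offset=16

Derivation:
Read 1: bits[0:10] width=10 -> value=583 (bin 1001000111); offset now 10 = byte 1 bit 2; 30 bits remain
Read 2: bits[10:15] width=5 -> value=25 (bin 11001); offset now 15 = byte 1 bit 7; 25 bits remain
Read 3: bits[15:16] width=1 -> value=0 (bin 0); offset now 16 = byte 2 bit 0; 24 bits remain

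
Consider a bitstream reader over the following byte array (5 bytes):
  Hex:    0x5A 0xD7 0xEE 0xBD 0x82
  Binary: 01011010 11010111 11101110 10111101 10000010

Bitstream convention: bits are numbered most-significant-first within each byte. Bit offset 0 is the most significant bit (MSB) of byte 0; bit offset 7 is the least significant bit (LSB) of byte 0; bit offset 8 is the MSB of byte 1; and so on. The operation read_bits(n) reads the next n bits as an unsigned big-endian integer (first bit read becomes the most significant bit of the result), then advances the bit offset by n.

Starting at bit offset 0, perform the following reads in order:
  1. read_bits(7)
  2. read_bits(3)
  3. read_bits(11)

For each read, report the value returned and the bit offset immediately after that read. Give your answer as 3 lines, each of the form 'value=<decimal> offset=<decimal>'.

Read 1: bits[0:7] width=7 -> value=45 (bin 0101101); offset now 7 = byte 0 bit 7; 33 bits remain
Read 2: bits[7:10] width=3 -> value=3 (bin 011); offset now 10 = byte 1 bit 2; 30 bits remain
Read 3: bits[10:21] width=11 -> value=765 (bin 01011111101); offset now 21 = byte 2 bit 5; 19 bits remain

Answer: value=45 offset=7
value=3 offset=10
value=765 offset=21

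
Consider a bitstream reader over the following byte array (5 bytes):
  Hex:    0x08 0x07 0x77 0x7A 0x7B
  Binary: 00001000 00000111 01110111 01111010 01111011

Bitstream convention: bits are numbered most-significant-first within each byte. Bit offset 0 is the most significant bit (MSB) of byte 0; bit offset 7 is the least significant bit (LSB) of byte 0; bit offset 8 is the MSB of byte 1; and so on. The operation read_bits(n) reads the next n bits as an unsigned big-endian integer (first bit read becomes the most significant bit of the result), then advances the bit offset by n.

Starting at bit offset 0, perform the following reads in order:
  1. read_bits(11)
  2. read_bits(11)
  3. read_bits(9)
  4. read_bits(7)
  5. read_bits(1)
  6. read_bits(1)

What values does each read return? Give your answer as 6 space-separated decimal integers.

Read 1: bits[0:11] width=11 -> value=64 (bin 00001000000); offset now 11 = byte 1 bit 3; 29 bits remain
Read 2: bits[11:22] width=11 -> value=477 (bin 00111011101); offset now 22 = byte 2 bit 6; 18 bits remain
Read 3: bits[22:31] width=9 -> value=445 (bin 110111101); offset now 31 = byte 3 bit 7; 9 bits remain
Read 4: bits[31:38] width=7 -> value=30 (bin 0011110); offset now 38 = byte 4 bit 6; 2 bits remain
Read 5: bits[38:39] width=1 -> value=1 (bin 1); offset now 39 = byte 4 bit 7; 1 bits remain
Read 6: bits[39:40] width=1 -> value=1 (bin 1); offset now 40 = byte 5 bit 0; 0 bits remain

Answer: 64 477 445 30 1 1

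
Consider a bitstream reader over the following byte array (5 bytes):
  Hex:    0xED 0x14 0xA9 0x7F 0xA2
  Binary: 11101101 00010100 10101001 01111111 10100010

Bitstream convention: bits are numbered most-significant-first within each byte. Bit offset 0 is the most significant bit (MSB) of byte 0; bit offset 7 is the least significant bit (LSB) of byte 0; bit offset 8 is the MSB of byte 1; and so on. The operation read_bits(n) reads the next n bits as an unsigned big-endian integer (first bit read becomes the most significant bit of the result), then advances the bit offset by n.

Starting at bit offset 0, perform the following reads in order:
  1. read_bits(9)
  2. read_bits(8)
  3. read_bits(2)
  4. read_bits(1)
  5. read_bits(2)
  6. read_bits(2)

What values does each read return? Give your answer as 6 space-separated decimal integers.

Read 1: bits[0:9] width=9 -> value=474 (bin 111011010); offset now 9 = byte 1 bit 1; 31 bits remain
Read 2: bits[9:17] width=8 -> value=41 (bin 00101001); offset now 17 = byte 2 bit 1; 23 bits remain
Read 3: bits[17:19] width=2 -> value=1 (bin 01); offset now 19 = byte 2 bit 3; 21 bits remain
Read 4: bits[19:20] width=1 -> value=0 (bin 0); offset now 20 = byte 2 bit 4; 20 bits remain
Read 5: bits[20:22] width=2 -> value=2 (bin 10); offset now 22 = byte 2 bit 6; 18 bits remain
Read 6: bits[22:24] width=2 -> value=1 (bin 01); offset now 24 = byte 3 bit 0; 16 bits remain

Answer: 474 41 1 0 2 1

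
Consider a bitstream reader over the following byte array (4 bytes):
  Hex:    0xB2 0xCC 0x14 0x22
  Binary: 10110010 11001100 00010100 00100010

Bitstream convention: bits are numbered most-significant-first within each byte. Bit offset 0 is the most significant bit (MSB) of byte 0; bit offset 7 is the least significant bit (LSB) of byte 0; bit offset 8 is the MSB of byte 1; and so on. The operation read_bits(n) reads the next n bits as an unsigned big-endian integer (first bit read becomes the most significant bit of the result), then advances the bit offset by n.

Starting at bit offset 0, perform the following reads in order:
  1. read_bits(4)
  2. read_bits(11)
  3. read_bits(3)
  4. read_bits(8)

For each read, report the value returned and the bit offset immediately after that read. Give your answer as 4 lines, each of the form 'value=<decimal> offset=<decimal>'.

Read 1: bits[0:4] width=4 -> value=11 (bin 1011); offset now 4 = byte 0 bit 4; 28 bits remain
Read 2: bits[4:15] width=11 -> value=358 (bin 00101100110); offset now 15 = byte 1 bit 7; 17 bits remain
Read 3: bits[15:18] width=3 -> value=0 (bin 000); offset now 18 = byte 2 bit 2; 14 bits remain
Read 4: bits[18:26] width=8 -> value=80 (bin 01010000); offset now 26 = byte 3 bit 2; 6 bits remain

Answer: value=11 offset=4
value=358 offset=15
value=0 offset=18
value=80 offset=26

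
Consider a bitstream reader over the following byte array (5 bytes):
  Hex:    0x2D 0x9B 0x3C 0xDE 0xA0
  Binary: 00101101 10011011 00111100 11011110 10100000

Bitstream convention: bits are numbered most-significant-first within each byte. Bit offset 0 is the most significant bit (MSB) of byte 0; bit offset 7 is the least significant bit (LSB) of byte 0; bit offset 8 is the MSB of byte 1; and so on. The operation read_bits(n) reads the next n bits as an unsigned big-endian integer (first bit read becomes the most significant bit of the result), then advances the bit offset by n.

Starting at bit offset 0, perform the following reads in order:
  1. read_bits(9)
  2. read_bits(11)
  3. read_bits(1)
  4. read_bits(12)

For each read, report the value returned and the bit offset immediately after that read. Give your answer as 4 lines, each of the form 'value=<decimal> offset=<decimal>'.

Answer: value=91 offset=9
value=435 offset=20
value=1 offset=21
value=2493 offset=33

Derivation:
Read 1: bits[0:9] width=9 -> value=91 (bin 001011011); offset now 9 = byte 1 bit 1; 31 bits remain
Read 2: bits[9:20] width=11 -> value=435 (bin 00110110011); offset now 20 = byte 2 bit 4; 20 bits remain
Read 3: bits[20:21] width=1 -> value=1 (bin 1); offset now 21 = byte 2 bit 5; 19 bits remain
Read 4: bits[21:33] width=12 -> value=2493 (bin 100110111101); offset now 33 = byte 4 bit 1; 7 bits remain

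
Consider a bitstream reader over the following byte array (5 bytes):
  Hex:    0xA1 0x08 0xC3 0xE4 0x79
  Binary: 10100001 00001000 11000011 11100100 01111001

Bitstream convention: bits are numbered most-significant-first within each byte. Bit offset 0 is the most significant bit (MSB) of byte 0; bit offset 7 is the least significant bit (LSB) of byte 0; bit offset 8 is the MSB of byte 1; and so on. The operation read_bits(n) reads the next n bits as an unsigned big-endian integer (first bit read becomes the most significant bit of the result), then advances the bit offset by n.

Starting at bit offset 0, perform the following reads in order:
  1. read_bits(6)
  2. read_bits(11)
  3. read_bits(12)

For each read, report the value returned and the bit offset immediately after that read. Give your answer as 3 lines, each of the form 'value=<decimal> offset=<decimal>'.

Read 1: bits[0:6] width=6 -> value=40 (bin 101000); offset now 6 = byte 0 bit 6; 34 bits remain
Read 2: bits[6:17] width=11 -> value=529 (bin 01000010001); offset now 17 = byte 2 bit 1; 23 bits remain
Read 3: bits[17:29] width=12 -> value=2172 (bin 100001111100); offset now 29 = byte 3 bit 5; 11 bits remain

Answer: value=40 offset=6
value=529 offset=17
value=2172 offset=29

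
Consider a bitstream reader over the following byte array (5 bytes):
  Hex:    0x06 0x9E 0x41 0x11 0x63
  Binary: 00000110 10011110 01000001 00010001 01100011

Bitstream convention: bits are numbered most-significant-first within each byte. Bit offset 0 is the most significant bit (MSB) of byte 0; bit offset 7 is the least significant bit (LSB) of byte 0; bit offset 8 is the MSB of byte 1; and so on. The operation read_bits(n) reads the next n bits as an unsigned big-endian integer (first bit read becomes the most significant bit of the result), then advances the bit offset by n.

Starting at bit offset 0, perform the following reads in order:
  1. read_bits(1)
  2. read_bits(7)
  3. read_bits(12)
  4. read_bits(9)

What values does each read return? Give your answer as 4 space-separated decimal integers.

Answer: 0 6 2532 34

Derivation:
Read 1: bits[0:1] width=1 -> value=0 (bin 0); offset now 1 = byte 0 bit 1; 39 bits remain
Read 2: bits[1:8] width=7 -> value=6 (bin 0000110); offset now 8 = byte 1 bit 0; 32 bits remain
Read 3: bits[8:20] width=12 -> value=2532 (bin 100111100100); offset now 20 = byte 2 bit 4; 20 bits remain
Read 4: bits[20:29] width=9 -> value=34 (bin 000100010); offset now 29 = byte 3 bit 5; 11 bits remain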